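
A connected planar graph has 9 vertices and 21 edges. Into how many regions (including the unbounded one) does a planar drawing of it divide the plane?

14

Euler's formula for a connected plane graph: V − E + F = 2, so F = 2 − 9 + 21 = 14.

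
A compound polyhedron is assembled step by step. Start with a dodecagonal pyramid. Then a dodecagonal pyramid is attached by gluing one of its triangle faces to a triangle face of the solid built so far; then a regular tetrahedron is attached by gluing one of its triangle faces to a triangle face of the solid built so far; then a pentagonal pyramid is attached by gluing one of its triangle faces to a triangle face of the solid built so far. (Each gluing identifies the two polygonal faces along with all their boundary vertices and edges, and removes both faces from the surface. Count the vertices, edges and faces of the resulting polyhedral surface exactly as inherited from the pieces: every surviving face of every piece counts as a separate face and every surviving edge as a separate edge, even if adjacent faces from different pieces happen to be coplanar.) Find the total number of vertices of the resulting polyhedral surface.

A dodecagonal pyramid: V=13, E=24, F=13.
Attach a dodecagonal pyramid (V=13, E=24, F=13) along a 3-gon: merge 3 vertices and 3 edges, delete both glued faces → V=23, E=45, F=24.
Attach a regular tetrahedron (V=4, E=6, F=4) along a 3-gon: merge 3 vertices and 3 edges, delete both glued faces → V=24, E=48, F=26.
Attach a pentagonal pyramid (V=6, E=10, F=6) along a 3-gon: merge 3 vertices and 3 edges, delete both glued faces → V=27, E=55, F=30.
Check: V − E + F = 27 − 55 + 30 = 2.

27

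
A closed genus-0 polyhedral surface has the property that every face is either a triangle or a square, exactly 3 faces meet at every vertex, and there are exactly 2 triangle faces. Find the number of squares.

Let x be the number of squares; then F = 2 + x.
Edge–face incidences: 2E = 3·2 + 4·x = 6 + 4x.
Every vertex has degree 3, so 3V = 2E.
Euler: V − E + F = 2 ⇒ (2E)/3 − E + (2 + x) = 2.
Multiply by 6: 2·(2E) − 3·(2E) + 6·(2 + x) = 12, i.e. 12 + 6x − (6 + 4x) = 12.
Collecting terms: 2x + 6 = 12, so 2x = 6, so x = 3.
Then 2E = 6 + 4·3 = 18, so E = 9, V = 2E/3 = 6, F = 2 + 3 = 5.

3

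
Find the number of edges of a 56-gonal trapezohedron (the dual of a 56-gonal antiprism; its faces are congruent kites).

The n-trapezohedron (dual of the n-antiprism) has V = 2·56 + 2 = 114, E = 4·56 = 224, F = 2·56 = 112.

224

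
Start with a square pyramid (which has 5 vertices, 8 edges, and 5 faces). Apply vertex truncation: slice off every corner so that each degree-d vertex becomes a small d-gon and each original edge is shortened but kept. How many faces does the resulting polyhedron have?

10

Truncation replaces each original edge-end by a new vertex, so V′ = 2E = 16.
Each original edge survives, and each old vertex of degree d contributes d new edges; summing degrees gives Σd = 2E, so E′ = E + 2E = 3E = 24.
Each original face survives and each original vertex becomes one new face: F′ = F + V = 10.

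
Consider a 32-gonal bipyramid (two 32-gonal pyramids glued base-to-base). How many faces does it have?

64

A bipyramid over an n-gon has 2n triangular faces and n + 2 vertices: V = 32 + 2 = 34, E = 3·32 = 96, F = 2·32 = 64.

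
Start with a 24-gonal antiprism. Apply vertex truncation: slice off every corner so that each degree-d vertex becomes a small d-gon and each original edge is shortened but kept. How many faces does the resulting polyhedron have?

98

The base solid has V = 48, E = 96, F = 50.
Truncation replaces each original edge-end by a new vertex, so V′ = 2E = 192.
Each original edge survives, and each old vertex of degree d contributes d new edges; summing degrees gives Σd = 2E, so E′ = E + 2E = 3E = 288.
Each original face survives and each original vertex becomes one new face: F′ = F + V = 98.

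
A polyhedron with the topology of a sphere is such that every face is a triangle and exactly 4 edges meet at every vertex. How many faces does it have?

8

Each face has 3 edges and each edge borders two faces, so 2E = 3F.
Each vertex has degree 4, so 4V = 2E and hence V = 3F/4.
Euler: V − E + F = 2 ⇒ (3F/4) − (3F/2) + F = 2.
Multiply by 8: (6 − 12 + 8)F = 16, i.e. 2F = 16.
So F = 8, E = 3·8/2 = 12, V = 3·8/4 = 6.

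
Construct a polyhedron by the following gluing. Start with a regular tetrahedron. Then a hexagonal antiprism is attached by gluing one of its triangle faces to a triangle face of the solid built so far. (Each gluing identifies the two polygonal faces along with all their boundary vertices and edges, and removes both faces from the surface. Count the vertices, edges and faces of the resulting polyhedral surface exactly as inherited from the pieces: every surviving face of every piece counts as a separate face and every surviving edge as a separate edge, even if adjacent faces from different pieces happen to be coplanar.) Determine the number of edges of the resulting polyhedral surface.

27

A regular tetrahedron: V=4, E=6, F=4.
Attach a hexagonal antiprism (V=12, E=24, F=14) along a 3-gon: merge 3 vertices and 3 edges, delete both glued faces → V=13, E=27, F=16.
Check: V − E + F = 13 − 27 + 16 = 2.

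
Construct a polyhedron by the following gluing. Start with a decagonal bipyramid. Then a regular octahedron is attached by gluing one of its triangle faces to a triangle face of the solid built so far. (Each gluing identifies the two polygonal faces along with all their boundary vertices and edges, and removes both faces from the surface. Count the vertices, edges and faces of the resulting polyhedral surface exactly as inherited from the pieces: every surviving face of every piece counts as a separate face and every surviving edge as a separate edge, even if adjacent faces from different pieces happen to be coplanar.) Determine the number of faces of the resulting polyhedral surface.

A decagonal bipyramid: V=12, E=30, F=20.
Attach a regular octahedron (V=6, E=12, F=8) along a 3-gon: merge 3 vertices and 3 edges, delete both glued faces → V=15, E=39, F=26.
Check: V − E + F = 15 − 39 + 26 = 2.

26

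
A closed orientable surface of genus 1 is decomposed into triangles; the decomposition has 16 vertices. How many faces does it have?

χ = 2 − 2·1 = 0, and every face is a triangle so 3F = 2E.
V − E + F = 0 with E = 3F/2 gives 16 − (3/2 − 1)·F = 0, so F = 32 and E = 48.

32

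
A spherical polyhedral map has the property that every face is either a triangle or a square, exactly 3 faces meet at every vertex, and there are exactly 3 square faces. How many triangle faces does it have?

Let x be the number of triangles; then F = 3 + x.
Edge–face incidences: 2E = 4·3 + 3·x = 12 + 3x.
Every vertex has degree 3, so 3V = 2E.
Euler: V − E + F = 2 ⇒ (2E)/3 − E + (3 + x) = 2.
Multiply by 6: 2·(2E) − 3·(2E) + 6·(3 + x) = 12, i.e. 18 + 6x − (12 + 3x) = 12.
Collecting terms: 3x + 6 = 12, so 3x = 6, so x = 2.
Then 2E = 12 + 3·2 = 18, so E = 9, V = 2E/3 = 6, F = 3 + 2 = 5.

2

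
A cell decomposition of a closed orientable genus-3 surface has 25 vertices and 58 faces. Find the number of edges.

87

For a closed orientable surface of genus 3, χ = 2 − 2·3 = -4.
E = V + F − (-4) = 25 + 58 − (-4) = 87.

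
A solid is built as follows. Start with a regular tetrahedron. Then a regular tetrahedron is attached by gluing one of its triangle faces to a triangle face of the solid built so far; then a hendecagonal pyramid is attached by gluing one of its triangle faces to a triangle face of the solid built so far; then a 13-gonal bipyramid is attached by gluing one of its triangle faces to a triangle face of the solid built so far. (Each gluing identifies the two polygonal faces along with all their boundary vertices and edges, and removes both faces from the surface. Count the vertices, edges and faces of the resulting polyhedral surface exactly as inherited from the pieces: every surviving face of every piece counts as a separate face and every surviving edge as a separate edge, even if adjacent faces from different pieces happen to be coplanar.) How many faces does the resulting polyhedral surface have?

A regular tetrahedron: V=4, E=6, F=4.
Attach a regular tetrahedron (V=4, E=6, F=4) along a 3-gon: merge 3 vertices and 3 edges, delete both glued faces → V=5, E=9, F=6.
Attach a hendecagonal pyramid (V=12, E=22, F=12) along a 3-gon: merge 3 vertices and 3 edges, delete both glued faces → V=14, E=28, F=16.
Attach a 13-gonal bipyramid (V=15, E=39, F=26) along a 3-gon: merge 3 vertices and 3 edges, delete both glued faces → V=26, E=64, F=40.
Check: V − E + F = 26 − 64 + 40 = 2.

40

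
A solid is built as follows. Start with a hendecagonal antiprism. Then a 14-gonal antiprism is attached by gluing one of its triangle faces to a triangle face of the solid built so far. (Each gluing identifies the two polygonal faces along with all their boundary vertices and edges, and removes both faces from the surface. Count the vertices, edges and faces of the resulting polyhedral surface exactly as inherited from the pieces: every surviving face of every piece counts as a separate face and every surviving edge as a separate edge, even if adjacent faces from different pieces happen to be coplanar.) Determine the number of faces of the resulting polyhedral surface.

A hendecagonal antiprism: V=22, E=44, F=24.
Attach a 14-gonal antiprism (V=28, E=56, F=30) along a 3-gon: merge 3 vertices and 3 edges, delete both glued faces → V=47, E=97, F=52.
Check: V − E + F = 47 − 97 + 52 = 2.

52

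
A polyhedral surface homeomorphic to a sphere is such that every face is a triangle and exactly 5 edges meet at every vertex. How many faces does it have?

Each face has 3 edges and each edge borders two faces, so 2E = 3F.
Each vertex has degree 5, so 5V = 2E and hence V = 3F/5.
Euler: V − E + F = 2 ⇒ (3F/5) − (3F/2) + F = 2.
Multiply by 10: (6 − 15 + 10)F = 20, i.e. 1F = 20.
So F = 20, E = 3·20/2 = 30, V = 3·20/5 = 12.

20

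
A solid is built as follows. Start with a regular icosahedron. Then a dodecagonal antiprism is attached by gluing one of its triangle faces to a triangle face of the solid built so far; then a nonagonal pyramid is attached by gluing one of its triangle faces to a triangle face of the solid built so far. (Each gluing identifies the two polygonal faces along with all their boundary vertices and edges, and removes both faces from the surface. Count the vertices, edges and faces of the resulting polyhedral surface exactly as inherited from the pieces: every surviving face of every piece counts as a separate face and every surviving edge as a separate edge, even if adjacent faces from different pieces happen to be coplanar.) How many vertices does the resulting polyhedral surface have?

A regular icosahedron: V=12, E=30, F=20.
Attach a dodecagonal antiprism (V=24, E=48, F=26) along a 3-gon: merge 3 vertices and 3 edges, delete both glued faces → V=33, E=75, F=44.
Attach a nonagonal pyramid (V=10, E=18, F=10) along a 3-gon: merge 3 vertices and 3 edges, delete both glued faces → V=40, E=90, F=52.
Check: V − E + F = 40 − 90 + 52 = 2.

40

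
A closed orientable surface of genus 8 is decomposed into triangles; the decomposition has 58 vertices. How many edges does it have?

216

χ = 2 − 2·8 = -14, and every face is a triangle so 3F = 2E.
V − E + F = -14 with E = 3F/2 gives 58 − (3/2 − 1)·F = -14, so F = 144 and E = 216.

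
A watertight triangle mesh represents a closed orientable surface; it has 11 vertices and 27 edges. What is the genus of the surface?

0

Every face is a triangle and each edge borders two faces, so 3F = 2·27, giving F = 18.
χ = V − E + F = 11 − 27 + 18 = 2.
For a closed orientable surface χ = 2 − 2g, so g = (2 − (2))/2 = 0.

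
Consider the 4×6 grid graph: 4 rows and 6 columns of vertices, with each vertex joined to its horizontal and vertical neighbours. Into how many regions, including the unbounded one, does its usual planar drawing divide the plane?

16

The grid has V = 4·6 = 24 vertices and E = 4·5 + 6·3 = 38 edges.
F = 2 − V + E = 2 − 24 + 38 = 16.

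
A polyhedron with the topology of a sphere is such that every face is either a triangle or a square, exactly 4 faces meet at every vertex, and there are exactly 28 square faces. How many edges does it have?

Let x be the number of triangles; then F = 28 + x.
Edge–face incidences: 2E = 4·28 + 3·x = 112 + 3x.
Every vertex has degree 4, so 4V = 2E.
Euler: V − E + F = 2 ⇒ (2E)/4 − E + (28 + x) = 2.
Multiply by 8: 2·(2E) − 4·(2E) + 8·(28 + x) = 16, i.e. 224 + 8x − 2·(112 + 3x) = 16.
Collecting terms: 2x = 16, so x = 8.
Then 2E = 112 + 3·8 = 136, so E = 68, V = 2E/4 = 34, F = 28 + 8 = 36.

68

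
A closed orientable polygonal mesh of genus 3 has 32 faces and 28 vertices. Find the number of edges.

For a closed orientable surface of genus 3, χ = 2 − 2·3 = -4.
E = V + F − (-4) = 28 + 32 − (-4) = 64.

64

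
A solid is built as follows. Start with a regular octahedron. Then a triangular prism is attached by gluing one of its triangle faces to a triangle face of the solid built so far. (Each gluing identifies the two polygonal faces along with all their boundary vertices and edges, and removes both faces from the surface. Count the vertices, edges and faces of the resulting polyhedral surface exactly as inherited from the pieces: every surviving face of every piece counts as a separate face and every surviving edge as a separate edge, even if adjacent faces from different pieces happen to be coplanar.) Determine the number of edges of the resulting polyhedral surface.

18

A regular octahedron: V=6, E=12, F=8.
Attach a triangular prism (V=6, E=9, F=5) along a 3-gon: merge 3 vertices and 3 edges, delete both glued faces → V=9, E=18, F=11.
Check: V − E + F = 9 − 18 + 11 = 2.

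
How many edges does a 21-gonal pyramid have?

A pyramid on an n-gon base has one n-gon and n triangles: V = 21 + 1 = 22, E = 2·21 = 42, F = 21 + 1 = 22.

42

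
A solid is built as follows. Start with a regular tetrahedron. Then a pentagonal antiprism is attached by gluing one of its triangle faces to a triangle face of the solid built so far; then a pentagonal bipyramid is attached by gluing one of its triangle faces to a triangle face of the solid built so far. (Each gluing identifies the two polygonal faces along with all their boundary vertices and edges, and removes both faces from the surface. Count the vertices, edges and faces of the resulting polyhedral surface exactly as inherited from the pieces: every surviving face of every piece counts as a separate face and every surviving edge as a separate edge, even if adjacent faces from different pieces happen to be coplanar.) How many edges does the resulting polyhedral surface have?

A regular tetrahedron: V=4, E=6, F=4.
Attach a pentagonal antiprism (V=10, E=20, F=12) along a 3-gon: merge 3 vertices and 3 edges, delete both glued faces → V=11, E=23, F=14.
Attach a pentagonal bipyramid (V=7, E=15, F=10) along a 3-gon: merge 3 vertices and 3 edges, delete both glued faces → V=15, E=35, F=22.
Check: V − E + F = 15 − 35 + 22 = 2.

35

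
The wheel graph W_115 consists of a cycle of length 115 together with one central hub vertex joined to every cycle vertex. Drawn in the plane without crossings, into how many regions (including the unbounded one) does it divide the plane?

116

W_115 has V = 115 + 1 = 116 vertices and E = 2·115 = 230 edges.
By Euler's formula F = 2 − V + E = 2 − 116 + 230 = 116.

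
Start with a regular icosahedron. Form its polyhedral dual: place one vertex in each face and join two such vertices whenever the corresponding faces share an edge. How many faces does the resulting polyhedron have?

The base solid has V = 12, E = 30, F = 20.
The dual swaps V and F and preserves E: V′ = F = 20, E′ = E = 30, F′ = V = 12.

12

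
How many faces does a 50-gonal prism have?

A prism on an n-gon has two n-gon bases and n rectangular sides: V = 2·50 = 100, E = 3·50 = 150, F = 50 + 2 = 52.

52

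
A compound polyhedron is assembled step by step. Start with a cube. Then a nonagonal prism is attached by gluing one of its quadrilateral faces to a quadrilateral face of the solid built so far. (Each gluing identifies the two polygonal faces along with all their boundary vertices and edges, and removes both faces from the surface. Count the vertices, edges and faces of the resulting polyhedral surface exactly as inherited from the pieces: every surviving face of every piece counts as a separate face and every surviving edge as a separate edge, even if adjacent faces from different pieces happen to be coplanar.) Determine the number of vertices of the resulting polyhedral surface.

A cube: V=8, E=12, F=6.
Attach a nonagonal prism (V=18, E=27, F=11) along a 4-gon: merge 4 vertices and 4 edges, delete both glued faces → V=22, E=35, F=15.
Check: V − E + F = 22 − 35 + 15 = 2.

22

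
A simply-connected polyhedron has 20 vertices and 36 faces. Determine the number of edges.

Here V − E + F = 2.
E = V + F − (2) = 20 + 36 − (2) = 54.

54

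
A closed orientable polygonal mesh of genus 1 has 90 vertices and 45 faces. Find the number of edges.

135

For a closed orientable surface of genus 1, χ = 2 − 2·1 = 0.
E = V + F − (0) = 90 + 45 − (0) = 135.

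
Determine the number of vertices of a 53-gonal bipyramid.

55

A bipyramid over an n-gon has 2n triangular faces and n + 2 vertices: V = 53 + 2 = 55, E = 3·53 = 159, F = 2·53 = 106.
Check: V − E + F = 55 − 159 + 106 = 2.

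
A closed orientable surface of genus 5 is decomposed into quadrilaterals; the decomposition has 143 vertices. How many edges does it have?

χ = 2 − 2·5 = -8, and every face is a square so 4F = 2E.
V − E + F = -8 with E = 4F/2 gives 143 − (4/2 − 1)·F = -8, so F = 151 and E = 302.

302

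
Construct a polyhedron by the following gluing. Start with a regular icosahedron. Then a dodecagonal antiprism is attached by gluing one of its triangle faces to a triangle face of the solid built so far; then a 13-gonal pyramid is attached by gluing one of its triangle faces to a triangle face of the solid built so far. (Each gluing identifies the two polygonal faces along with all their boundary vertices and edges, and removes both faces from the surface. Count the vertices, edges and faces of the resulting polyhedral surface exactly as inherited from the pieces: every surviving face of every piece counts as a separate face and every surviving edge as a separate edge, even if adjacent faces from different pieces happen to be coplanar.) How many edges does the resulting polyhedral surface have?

98

A regular icosahedron: V=12, E=30, F=20.
Attach a dodecagonal antiprism (V=24, E=48, F=26) along a 3-gon: merge 3 vertices and 3 edges, delete both glued faces → V=33, E=75, F=44.
Attach a 13-gonal pyramid (V=14, E=26, F=14) along a 3-gon: merge 3 vertices and 3 edges, delete both glued faces → V=44, E=98, F=56.
Check: V − E + F = 44 − 98 + 56 = 2.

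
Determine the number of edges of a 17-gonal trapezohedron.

68

The n-trapezohedron (dual of the n-antiprism) has V = 2·17 + 2 = 36, E = 4·17 = 68, F = 2·17 = 34.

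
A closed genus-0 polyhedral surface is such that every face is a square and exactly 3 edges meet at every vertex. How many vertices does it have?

8

Each face has 4 edges and each edge borders two faces, so 2E = 4F.
Each vertex has degree 3, so 3V = 2E and hence V = 4F/3.
Euler: V − E + F = 2 ⇒ (4F/3) − (4F/2) + F = 2.
Multiply by 6: (8 − 12 + 6)F = 12, i.e. 2F = 12.
So F = 6, E = 4·6/2 = 12, V = 4·6/3 = 8.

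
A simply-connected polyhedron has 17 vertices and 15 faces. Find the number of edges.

30

Here V − E + F = 2.
E = V + F − (2) = 17 + 15 − (2) = 30.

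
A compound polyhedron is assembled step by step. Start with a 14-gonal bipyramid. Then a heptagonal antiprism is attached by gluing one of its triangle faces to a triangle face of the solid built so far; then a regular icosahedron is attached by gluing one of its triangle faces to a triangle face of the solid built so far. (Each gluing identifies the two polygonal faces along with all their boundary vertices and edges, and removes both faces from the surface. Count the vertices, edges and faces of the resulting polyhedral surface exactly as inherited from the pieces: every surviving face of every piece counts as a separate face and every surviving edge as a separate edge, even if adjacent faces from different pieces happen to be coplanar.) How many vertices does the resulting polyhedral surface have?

A 14-gonal bipyramid: V=16, E=42, F=28.
Attach a heptagonal antiprism (V=14, E=28, F=16) along a 3-gon: merge 3 vertices and 3 edges, delete both glued faces → V=27, E=67, F=42.
Attach a regular icosahedron (V=12, E=30, F=20) along a 3-gon: merge 3 vertices and 3 edges, delete both glued faces → V=36, E=94, F=60.
Check: V − E + F = 36 − 94 + 60 = 2.

36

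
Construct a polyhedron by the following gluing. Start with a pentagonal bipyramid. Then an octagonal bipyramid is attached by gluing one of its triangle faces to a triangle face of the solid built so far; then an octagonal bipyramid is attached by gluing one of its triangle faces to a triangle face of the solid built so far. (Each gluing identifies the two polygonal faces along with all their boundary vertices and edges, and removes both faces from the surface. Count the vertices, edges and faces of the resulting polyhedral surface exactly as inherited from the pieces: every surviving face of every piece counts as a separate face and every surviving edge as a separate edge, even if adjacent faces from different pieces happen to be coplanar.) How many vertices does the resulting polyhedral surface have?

A pentagonal bipyramid: V=7, E=15, F=10.
Attach an octagonal bipyramid (V=10, E=24, F=16) along a 3-gon: merge 3 vertices and 3 edges, delete both glued faces → V=14, E=36, F=24.
Attach an octagonal bipyramid (V=10, E=24, F=16) along a 3-gon: merge 3 vertices and 3 edges, delete both glued faces → V=21, E=57, F=38.
Check: V − E + F = 21 − 57 + 38 = 2.

21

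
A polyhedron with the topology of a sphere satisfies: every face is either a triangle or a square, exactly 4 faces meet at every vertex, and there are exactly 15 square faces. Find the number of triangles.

Let x be the number of triangles; then F = 15 + x.
Edge–face incidences: 2E = 4·15 + 3·x = 60 + 3x.
Every vertex has degree 4, so 4V = 2E.
Euler: V − E + F = 2 ⇒ (2E)/4 − E + (15 + x) = 2.
Multiply by 8: 2·(2E) − 4·(2E) + 8·(15 + x) = 16, i.e. 120 + 8x − 2·(60 + 3x) = 16.
Collecting terms: 2x = 16, so x = 8.
Then 2E = 60 + 3·8 = 84, so E = 42, V = 2E/4 = 21, F = 15 + 8 = 23.

8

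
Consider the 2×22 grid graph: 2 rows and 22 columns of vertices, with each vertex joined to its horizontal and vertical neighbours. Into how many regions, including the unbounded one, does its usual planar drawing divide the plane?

The grid has V = 2·22 = 44 vertices and E = 2·21 + 22·1 = 64 edges.
F = 2 − V + E = 2 − 44 + 64 = 22.

22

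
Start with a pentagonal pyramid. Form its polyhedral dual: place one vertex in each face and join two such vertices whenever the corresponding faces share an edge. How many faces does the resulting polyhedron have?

The base solid has V = 6, E = 10, F = 6.
The dual swaps V and F and preserves E: V′ = F = 6, E′ = E = 10, F′ = V = 6.

6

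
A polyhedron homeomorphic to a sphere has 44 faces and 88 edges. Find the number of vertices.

46

Here V − E + F = 2.
V = 2 + E − F = 2 + 88 − 44 = 46.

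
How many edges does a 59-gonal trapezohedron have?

The n-trapezohedron (dual of the n-antiprism) has V = 2·59 + 2 = 120, E = 4·59 = 236, F = 2·59 = 118.

236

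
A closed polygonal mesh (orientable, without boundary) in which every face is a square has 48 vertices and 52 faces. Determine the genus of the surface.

3

Every face is a square, so 2E = 4·52 = 208, giving E = 104.
χ = V − E + F = 48 − 104 + 52 = -4.
For a closed orientable surface χ = 2 − 2g, so g = (2 − (-4))/2 = 3.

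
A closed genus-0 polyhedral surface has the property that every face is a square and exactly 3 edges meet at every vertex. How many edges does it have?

12

Each face has 4 edges and each edge borders two faces, so 2E = 4F.
Each vertex has degree 3, so 3V = 2E and hence V = 4F/3.
Euler: V − E + F = 2 ⇒ (4F/3) − (4F/2) + F = 2.
Multiply by 6: (8 − 12 + 6)F = 12, i.e. 2F = 12.
So F = 6, E = 4·6/2 = 12, V = 4·6/3 = 8.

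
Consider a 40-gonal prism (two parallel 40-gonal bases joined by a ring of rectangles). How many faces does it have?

42

A prism on an n-gon has two n-gon bases and n rectangular sides: V = 2·40 = 80, E = 3·40 = 120, F = 40 + 2 = 42.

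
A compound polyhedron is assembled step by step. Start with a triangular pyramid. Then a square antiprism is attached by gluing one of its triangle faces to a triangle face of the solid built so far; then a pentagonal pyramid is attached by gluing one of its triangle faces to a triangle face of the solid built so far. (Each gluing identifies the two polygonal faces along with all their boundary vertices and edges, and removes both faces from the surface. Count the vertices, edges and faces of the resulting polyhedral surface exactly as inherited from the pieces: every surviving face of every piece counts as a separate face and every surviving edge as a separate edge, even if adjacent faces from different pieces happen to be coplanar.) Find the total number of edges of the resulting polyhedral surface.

26

A triangular pyramid: V=4, E=6, F=4.
Attach a square antiprism (V=8, E=16, F=10) along a 3-gon: merge 3 vertices and 3 edges, delete both glued faces → V=9, E=19, F=12.
Attach a pentagonal pyramid (V=6, E=10, F=6) along a 3-gon: merge 3 vertices and 3 edges, delete both glued faces → V=12, E=26, F=16.
Check: V − E + F = 12 − 26 + 16 = 2.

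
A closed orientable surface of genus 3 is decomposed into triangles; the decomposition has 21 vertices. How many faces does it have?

50

χ = 2 − 2·3 = -4, and every face is a triangle so 3F = 2E.
V − E + F = -4 with E = 3F/2 gives 21 − (3/2 − 1)·F = -4, so F = 50 and E = 75.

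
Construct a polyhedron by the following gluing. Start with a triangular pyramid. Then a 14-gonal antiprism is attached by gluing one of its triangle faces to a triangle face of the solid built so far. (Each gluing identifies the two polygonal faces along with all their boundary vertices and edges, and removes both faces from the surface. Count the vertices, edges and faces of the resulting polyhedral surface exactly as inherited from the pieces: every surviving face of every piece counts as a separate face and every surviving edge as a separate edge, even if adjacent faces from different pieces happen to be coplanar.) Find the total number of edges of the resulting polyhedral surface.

59

A triangular pyramid: V=4, E=6, F=4.
Attach a 14-gonal antiprism (V=28, E=56, F=30) along a 3-gon: merge 3 vertices and 3 edges, delete both glued faces → V=29, E=59, F=32.
Check: V − E + F = 29 − 59 + 32 = 2.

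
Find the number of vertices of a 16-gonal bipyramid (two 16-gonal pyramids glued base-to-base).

A bipyramid over an n-gon has 2n triangular faces and n + 2 vertices: V = 16 + 2 = 18, E = 3·16 = 48, F = 2·16 = 32.

18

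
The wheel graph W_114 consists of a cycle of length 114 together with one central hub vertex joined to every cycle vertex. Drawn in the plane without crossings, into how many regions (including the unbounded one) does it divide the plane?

115

W_114 has V = 114 + 1 = 115 vertices and E = 2·114 = 228 edges.
By Euler's formula F = 2 − V + E = 2 − 115 + 228 = 115.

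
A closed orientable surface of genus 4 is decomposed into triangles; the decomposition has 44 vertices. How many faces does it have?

100

χ = 2 − 2·4 = -6, and every face is a triangle so 3F = 2E.
V − E + F = -6 with E = 3F/2 gives 44 − (3/2 − 1)·F = -6, so F = 100 and E = 150.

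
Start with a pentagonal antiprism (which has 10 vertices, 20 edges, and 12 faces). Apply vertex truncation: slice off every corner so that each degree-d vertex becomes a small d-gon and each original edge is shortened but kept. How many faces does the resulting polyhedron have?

Truncation replaces each original edge-end by a new vertex, so V′ = 2E = 40.
Each original edge survives, and each old vertex of degree d contributes d new edges; summing degrees gives Σd = 2E, so E′ = E + 2E = 3E = 60.
Each original face survives and each original vertex becomes one new face: F′ = F + V = 22.

22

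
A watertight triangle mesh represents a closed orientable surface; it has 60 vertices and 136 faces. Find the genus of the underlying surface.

Every face is a triangle, so 2E = 3·136 = 408, giving E = 204.
χ = V − E + F = 60 − 204 + 136 = -8.
For a closed orientable surface χ = 2 − 2g, so g = (2 − (-8))/2 = 5.

5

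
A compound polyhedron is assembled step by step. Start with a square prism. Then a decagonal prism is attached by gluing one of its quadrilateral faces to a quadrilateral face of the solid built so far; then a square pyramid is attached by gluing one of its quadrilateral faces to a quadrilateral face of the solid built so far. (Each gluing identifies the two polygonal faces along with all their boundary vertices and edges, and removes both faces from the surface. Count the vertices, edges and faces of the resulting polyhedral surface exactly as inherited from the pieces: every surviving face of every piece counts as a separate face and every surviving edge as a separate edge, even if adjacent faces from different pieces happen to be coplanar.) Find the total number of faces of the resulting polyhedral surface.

A square prism: V=8, E=12, F=6.
Attach a decagonal prism (V=20, E=30, F=12) along a 4-gon: merge 4 vertices and 4 edges, delete both glued faces → V=24, E=38, F=16.
Attach a square pyramid (V=5, E=8, F=5) along a 4-gon: merge 4 vertices and 4 edges, delete both glued faces → V=25, E=42, F=19.
Check: V − E + F = 25 − 42 + 19 = 2.

19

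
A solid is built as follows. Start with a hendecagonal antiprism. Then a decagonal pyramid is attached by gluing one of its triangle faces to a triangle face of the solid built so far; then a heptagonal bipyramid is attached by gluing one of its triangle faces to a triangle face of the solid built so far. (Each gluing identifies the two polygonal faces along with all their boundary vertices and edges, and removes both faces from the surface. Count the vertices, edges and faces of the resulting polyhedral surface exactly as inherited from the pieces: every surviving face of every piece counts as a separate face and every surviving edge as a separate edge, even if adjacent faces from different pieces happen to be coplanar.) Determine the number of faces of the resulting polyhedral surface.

A hendecagonal antiprism: V=22, E=44, F=24.
Attach a decagonal pyramid (V=11, E=20, F=11) along a 3-gon: merge 3 vertices and 3 edges, delete both glued faces → V=30, E=61, F=33.
Attach a heptagonal bipyramid (V=9, E=21, F=14) along a 3-gon: merge 3 vertices and 3 edges, delete both glued faces → V=36, E=79, F=45.
Check: V − E + F = 36 − 79 + 45 = 2.

45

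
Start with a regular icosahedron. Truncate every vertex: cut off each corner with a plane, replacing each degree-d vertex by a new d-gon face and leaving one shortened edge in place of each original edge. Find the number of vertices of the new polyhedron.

The base solid has V = 12, E = 30, F = 20.
Truncation replaces each original edge-end by a new vertex, so V′ = 2E = 60.
Each original edge survives, and each old vertex of degree d contributes d new edges; summing degrees gives Σd = 2E, so E′ = E + 2E = 3E = 90.
Each original face survives and each original vertex becomes one new face: F′ = F + V = 32.

60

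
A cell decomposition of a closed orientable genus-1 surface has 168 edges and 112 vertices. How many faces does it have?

56

For a closed orientable surface of genus 1, χ = 2 − 2·1 = 0.
F = 0 − V + E = 0 − 112 + 168 = 56.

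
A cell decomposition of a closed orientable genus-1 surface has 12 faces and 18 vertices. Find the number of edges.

For a closed orientable surface of genus 1, χ = 2 − 2·1 = 0.
E = V + F − (0) = 18 + 12 − (0) = 30.

30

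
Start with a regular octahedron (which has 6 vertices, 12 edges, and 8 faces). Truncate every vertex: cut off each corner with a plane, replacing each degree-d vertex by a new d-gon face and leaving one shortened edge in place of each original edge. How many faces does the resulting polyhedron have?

Truncation replaces each original edge-end by a new vertex, so V′ = 2E = 24.
Each original edge survives, and each old vertex of degree d contributes d new edges; summing degrees gives Σd = 2E, so E′ = E + 2E = 3E = 36.
Each original face survives and each original vertex becomes one new face: F′ = F + V = 14.

14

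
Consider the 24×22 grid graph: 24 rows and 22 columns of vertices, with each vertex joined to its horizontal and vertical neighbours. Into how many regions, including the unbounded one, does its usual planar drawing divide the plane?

484

The grid has V = 24·22 = 528 vertices and E = 24·21 + 22·23 = 1010 edges.
F = 2 − V + E = 2 − 528 + 1010 = 484.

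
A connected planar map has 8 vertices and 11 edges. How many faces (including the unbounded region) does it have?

5

Euler's formula for a connected plane graph: V − E + F = 2, so F = 2 − 8 + 11 = 5.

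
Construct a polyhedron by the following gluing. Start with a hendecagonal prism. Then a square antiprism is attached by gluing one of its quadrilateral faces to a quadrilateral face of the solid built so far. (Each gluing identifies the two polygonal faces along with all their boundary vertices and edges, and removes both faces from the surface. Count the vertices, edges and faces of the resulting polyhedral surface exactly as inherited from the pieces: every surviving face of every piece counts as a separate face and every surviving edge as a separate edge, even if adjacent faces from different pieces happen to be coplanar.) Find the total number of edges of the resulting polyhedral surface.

45

A hendecagonal prism: V=22, E=33, F=13.
Attach a square antiprism (V=8, E=16, F=10) along a 4-gon: merge 4 vertices and 4 edges, delete both glued faces → V=26, E=45, F=21.
Check: V − E + F = 26 − 45 + 21 = 2.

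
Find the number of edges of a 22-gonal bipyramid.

66

A bipyramid over an n-gon has 2n triangular faces and n + 2 vertices: V = 22 + 2 = 24, E = 3·22 = 66, F = 2·22 = 44.
Check: V − E + F = 24 − 66 + 44 = 2.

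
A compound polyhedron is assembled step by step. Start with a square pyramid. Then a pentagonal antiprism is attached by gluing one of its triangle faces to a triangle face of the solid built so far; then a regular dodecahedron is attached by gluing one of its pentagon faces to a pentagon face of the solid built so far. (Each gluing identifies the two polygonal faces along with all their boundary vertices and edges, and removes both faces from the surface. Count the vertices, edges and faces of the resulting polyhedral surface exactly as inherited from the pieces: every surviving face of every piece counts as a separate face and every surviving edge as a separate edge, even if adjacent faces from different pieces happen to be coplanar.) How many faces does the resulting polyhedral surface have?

25

A square pyramid: V=5, E=8, F=5.
Attach a pentagonal antiprism (V=10, E=20, F=12) along a 3-gon: merge 3 vertices and 3 edges, delete both glued faces → V=12, E=25, F=15.
Attach a regular dodecahedron (V=20, E=30, F=12) along a 5-gon: merge 5 vertices and 5 edges, delete both glued faces → V=27, E=50, F=25.
Check: V − E + F = 27 − 50 + 25 = 2.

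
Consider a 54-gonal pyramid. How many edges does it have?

A pyramid on an n-gon base has one n-gon and n triangles: V = 54 + 1 = 55, E = 2·54 = 108, F = 54 + 1 = 55.
Check: V − E + F = 55 − 108 + 55 = 2.

108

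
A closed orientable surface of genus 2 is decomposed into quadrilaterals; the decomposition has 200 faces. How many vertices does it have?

198

χ = 2 − 2·2 = -2, and every face is a square so 4F = 2E.
E = 4·200/2 = 400. Then V = -2 + E − F = -2 + 400 − 200 = 198.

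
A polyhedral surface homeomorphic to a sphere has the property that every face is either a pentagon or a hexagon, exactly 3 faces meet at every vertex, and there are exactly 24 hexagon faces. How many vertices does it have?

68

Let x be the number of pentagons; then F = 24 + x.
Edge–face incidences: 2E = 6·24 + 5·x = 144 + 5x.
Every vertex has degree 3, so 3V = 2E.
Euler: V − E + F = 2 ⇒ (2E)/3 − E + (24 + x) = 2.
Multiply by 6: 2·(2E) − 3·(2E) + 6·(24 + x) = 12, i.e. 144 + 6x − (144 + 5x) = 12.
Collecting terms: x = 12.
Then 2E = 144 + 5·12 = 204, so E = 102, V = 2E/3 = 68, F = 24 + 12 = 36.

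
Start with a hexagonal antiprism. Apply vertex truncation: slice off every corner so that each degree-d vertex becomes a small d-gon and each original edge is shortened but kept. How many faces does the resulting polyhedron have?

The base solid has V = 12, E = 24, F = 14.
Truncation replaces each original edge-end by a new vertex, so V′ = 2E = 48.
Each original edge survives, and each old vertex of degree d contributes d new edges; summing degrees gives Σd = 2E, so E′ = E + 2E = 3E = 72.
Each original face survives and each original vertex becomes one new face: F′ = F + V = 26.

26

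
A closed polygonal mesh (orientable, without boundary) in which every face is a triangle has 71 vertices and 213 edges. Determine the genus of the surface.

Every face is a triangle and each edge borders two faces, so 3F = 2·213, giving F = 142.
χ = V − E + F = 71 − 213 + 142 = 0.
For a closed orientable surface χ = 2 − 2g, so g = (2 − (0))/2 = 1.

1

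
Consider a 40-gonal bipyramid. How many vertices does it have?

A bipyramid over an n-gon has 2n triangular faces and n + 2 vertices: V = 40 + 2 = 42, E = 3·40 = 120, F = 2·40 = 80.

42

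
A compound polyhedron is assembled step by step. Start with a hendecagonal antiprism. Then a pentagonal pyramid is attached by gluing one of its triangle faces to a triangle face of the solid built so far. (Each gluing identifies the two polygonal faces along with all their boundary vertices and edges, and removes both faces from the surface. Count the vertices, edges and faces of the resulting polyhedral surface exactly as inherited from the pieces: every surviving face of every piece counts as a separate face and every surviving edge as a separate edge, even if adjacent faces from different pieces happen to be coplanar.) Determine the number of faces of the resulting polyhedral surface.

A hendecagonal antiprism: V=22, E=44, F=24.
Attach a pentagonal pyramid (V=6, E=10, F=6) along a 3-gon: merge 3 vertices and 3 edges, delete both glued faces → V=25, E=51, F=28.
Check: V − E + F = 25 − 51 + 28 = 2.

28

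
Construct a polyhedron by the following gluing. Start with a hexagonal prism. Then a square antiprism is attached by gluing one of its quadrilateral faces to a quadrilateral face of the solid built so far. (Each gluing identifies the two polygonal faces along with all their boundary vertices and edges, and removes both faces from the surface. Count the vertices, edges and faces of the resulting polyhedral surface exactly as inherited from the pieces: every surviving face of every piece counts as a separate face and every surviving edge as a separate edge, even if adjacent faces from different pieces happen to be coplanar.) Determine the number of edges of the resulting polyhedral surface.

A hexagonal prism: V=12, E=18, F=8.
Attach a square antiprism (V=8, E=16, F=10) along a 4-gon: merge 4 vertices and 4 edges, delete both glued faces → V=16, E=30, F=16.
Check: V − E + F = 16 − 30 + 16 = 2.

30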